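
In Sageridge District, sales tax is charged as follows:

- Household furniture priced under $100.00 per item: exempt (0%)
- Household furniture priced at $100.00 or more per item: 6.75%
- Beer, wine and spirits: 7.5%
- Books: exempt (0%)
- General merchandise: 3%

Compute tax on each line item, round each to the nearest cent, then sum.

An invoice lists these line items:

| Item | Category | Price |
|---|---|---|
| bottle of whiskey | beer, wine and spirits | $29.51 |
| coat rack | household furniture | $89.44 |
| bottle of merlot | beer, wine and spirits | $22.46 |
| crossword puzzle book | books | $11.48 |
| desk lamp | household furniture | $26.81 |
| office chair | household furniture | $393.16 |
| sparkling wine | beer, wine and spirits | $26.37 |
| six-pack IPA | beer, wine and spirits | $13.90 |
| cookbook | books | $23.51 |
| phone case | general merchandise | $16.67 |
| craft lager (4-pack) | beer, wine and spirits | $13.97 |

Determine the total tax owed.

$35.00

Bottle of whiskey $29.51: beer, wine and spirits → 7.5% → $2.21
Coat rack $89.44: household furniture, under $100.00 → 0% → $0.00
Bottle of merlot $22.46: beer, wine and spirits → 7.5% → $1.68
Crossword puzzle book $11.48: books → 0% → $0.00
Desk lamp $26.81: household furniture, under $100.00 → 0% → $0.00
Office chair $393.16: household furniture, $100.00 or more → 6.75% → $26.54
Sparkling wine $26.37: beer, wine and spirits → 7.5% → $1.98
Six-pack IPA $13.90: beer, wine and spirits → 7.5% → $1.04
Cookbook $23.51: books → 0% → $0.00
Phone case $16.67: general merchandise → 3% → $0.50
Craft lager (4-pack) $13.97: beer, wine and spirits → 7.5% → $1.05
Total tax = $2.21 + $1.68 + $26.54 + $1.98 + $1.04 + $0.50 + $1.05 = $35.00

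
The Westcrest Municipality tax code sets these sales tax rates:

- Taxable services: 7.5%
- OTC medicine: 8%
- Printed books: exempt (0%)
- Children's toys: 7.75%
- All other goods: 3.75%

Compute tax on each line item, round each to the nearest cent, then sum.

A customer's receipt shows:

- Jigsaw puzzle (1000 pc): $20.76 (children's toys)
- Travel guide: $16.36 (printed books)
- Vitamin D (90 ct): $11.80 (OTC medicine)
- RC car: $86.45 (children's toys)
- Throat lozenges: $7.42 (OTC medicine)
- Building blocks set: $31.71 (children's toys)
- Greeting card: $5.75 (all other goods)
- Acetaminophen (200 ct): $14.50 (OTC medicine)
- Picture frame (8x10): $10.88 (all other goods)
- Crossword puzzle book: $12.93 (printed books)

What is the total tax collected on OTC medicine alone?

Vitamin D (90 ct) $11.80: OTC medicine → 8% → $0.94
Throat lozenges $7.42: OTC medicine → 8% → $0.59
Acetaminophen (200 ct) $14.50: OTC medicine → 8% → $1.16
Tax on OTC medicine = $0.94 + $0.59 + $1.16 = $2.69

$2.69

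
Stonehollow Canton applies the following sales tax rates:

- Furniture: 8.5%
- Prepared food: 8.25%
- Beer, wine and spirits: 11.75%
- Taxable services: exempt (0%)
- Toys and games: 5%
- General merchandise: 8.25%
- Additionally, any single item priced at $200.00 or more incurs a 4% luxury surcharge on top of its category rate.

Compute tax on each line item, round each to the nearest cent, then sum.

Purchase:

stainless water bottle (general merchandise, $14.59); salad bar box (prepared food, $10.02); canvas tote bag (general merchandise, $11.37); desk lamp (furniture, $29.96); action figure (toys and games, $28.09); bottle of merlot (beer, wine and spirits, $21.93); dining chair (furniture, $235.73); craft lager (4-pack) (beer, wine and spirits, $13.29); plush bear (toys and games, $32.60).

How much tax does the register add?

$42.16

Stainless water bottle $14.59: general merchandise → 8.25% → $1.20
Salad bar box $10.02: prepared food → 8.25% → $0.83
Canvas tote bag $11.37: general merchandise → 8.25% → $0.94
Desk lamp $29.96: furniture → 8.5% → $2.55
Action figure $28.09: toys and games → 5% → $1.40
Bottle of merlot $21.93: beer, wine and spirits → 11.75% → $2.58
Dining chair $235.73: furniture → 8.5% + 4% surcharge = 12.5% → $29.47
Craft lager (4-pack) $13.29: beer, wine and spirits → 11.75% → $1.56
Plush bear $32.60: toys and games → 5% → $1.63
Total tax = $1.20 + $0.83 + $0.94 + $2.55 + $1.40 + $2.58 + $29.47 + $1.56 + $1.63 = $42.16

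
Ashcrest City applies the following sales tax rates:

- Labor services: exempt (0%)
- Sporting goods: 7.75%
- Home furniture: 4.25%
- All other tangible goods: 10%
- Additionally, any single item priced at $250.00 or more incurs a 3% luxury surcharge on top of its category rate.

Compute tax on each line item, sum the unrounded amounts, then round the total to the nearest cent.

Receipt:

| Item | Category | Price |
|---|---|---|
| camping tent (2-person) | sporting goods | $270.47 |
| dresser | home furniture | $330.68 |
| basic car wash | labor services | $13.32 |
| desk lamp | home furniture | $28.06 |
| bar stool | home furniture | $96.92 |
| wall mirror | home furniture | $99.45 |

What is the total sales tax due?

$62.59

Camping tent (2-person) $270.47: sporting goods → 7.75% + 3% surcharge = 10.75% → $29.075525
Dresser $330.68: home furniture → 4.25% + 3% surcharge = 7.25% → $23.9743
Basic car wash $13.32: labor services → 0% → $0.00
Desk lamp $28.06: home furniture → 4.25% → $1.19255
Bar stool $96.92: home furniture → 4.25% → $4.1191
Wall mirror $99.45: home furniture → 4.25% → $4.226625
Unrounded tax sum = $62.5881 → $62.59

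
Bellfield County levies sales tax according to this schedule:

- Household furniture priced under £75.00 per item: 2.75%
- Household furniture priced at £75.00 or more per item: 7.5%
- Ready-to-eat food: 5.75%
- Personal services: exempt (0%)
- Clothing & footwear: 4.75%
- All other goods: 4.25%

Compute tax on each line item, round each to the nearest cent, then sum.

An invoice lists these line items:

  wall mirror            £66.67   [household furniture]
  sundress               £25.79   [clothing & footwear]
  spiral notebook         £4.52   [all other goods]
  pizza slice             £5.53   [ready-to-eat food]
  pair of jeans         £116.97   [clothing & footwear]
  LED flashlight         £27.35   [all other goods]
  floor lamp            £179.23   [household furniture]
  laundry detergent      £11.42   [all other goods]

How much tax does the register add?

£24.22

Wall mirror £66.67: household furniture, under £75.00 → 2.75% → £1.83
Sundress £25.79: clothing & footwear → 4.75% → £1.23
Spiral notebook £4.52: all other goods → 4.25% → £0.19
Pizza slice £5.53: ready-to-eat food → 5.75% → £0.32
Pair of jeans £116.97: clothing & footwear → 4.75% → £5.56
LED flashlight £27.35: all other goods → 4.25% → £1.16
Floor lamp £179.23: household furniture, £75.00 or more → 7.5% → £13.44
Laundry detergent £11.42: all other goods → 4.25% → £0.49
Total tax = £1.83 + £1.23 + £0.19 + £0.32 + £5.56 + £1.16 + £13.44 + £0.49 = £24.22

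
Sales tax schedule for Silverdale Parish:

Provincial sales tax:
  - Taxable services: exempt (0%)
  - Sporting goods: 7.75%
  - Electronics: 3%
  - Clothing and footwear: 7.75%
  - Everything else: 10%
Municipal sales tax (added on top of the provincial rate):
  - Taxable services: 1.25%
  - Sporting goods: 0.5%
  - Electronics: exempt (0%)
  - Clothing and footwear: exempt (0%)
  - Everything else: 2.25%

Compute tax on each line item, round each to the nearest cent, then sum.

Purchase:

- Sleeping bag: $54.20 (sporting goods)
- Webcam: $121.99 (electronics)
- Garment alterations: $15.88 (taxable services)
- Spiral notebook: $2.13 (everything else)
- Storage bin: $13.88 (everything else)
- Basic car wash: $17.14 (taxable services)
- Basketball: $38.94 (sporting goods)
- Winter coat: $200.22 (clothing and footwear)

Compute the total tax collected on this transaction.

$29.23

Sleeping bag $54.20: sporting goods → 7.75% + 0.5% municipal = 8.25% → $4.47
Webcam $121.99: electronics → 3% + 0% municipal = 3% → $3.66
Garment alterations $15.88: taxable services → 0% + 1.25% municipal = 1.25% → $0.20
Spiral notebook $2.13: everything else → 10% + 2.25% municipal = 12.25% → $0.26
Storage bin $13.88: everything else → 10% + 2.25% municipal = 12.25% → $1.70
Basic car wash $17.14: taxable services → 0% + 1.25% municipal = 1.25% → $0.21
Basketball $38.94: sporting goods → 7.75% + 0.5% municipal = 8.25% → $3.21
Winter coat $200.22: clothing and footwear → 7.75% + 0% municipal = 7.75% → $15.52
Total tax = $4.47 + $3.66 + $0.20 + $0.26 + $1.70 + $0.21 + $3.21 + $15.52 = $29.23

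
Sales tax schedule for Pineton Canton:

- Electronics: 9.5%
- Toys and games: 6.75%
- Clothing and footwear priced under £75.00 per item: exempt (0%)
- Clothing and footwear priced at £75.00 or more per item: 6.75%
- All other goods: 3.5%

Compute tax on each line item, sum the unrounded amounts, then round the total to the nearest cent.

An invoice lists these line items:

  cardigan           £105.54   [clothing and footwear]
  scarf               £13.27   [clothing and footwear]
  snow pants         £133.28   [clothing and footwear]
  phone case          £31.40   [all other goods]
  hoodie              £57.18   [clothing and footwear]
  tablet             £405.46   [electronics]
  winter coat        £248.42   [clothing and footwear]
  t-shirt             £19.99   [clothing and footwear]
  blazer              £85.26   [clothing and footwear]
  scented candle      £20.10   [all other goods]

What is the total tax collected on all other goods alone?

Phone case £31.40: all other goods → 3.5% → £1.099
Scented candle £20.10: all other goods → 3.5% → £0.7035
Tax on all other goods: unrounded sum = £1.8025 → £1.80

£1.80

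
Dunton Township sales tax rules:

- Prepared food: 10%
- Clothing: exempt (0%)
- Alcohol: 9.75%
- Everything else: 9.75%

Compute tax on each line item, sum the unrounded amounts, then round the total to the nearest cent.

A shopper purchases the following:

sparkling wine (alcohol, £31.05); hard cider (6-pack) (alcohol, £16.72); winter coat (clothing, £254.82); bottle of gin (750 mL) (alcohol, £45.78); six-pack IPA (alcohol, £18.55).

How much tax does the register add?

£10.93

Sparkling wine £31.05: alcohol → 9.75% → £3.027375
Hard cider (6-pack) £16.72: alcohol → 9.75% → £1.6302
Winter coat £254.82: clothing → 0% → £0.00
Bottle of gin (750 mL) £45.78: alcohol → 9.75% → £4.46355
Six-pack IPA £18.55: alcohol → 9.75% → £1.808625
Unrounded tax sum = £10.92975 → £10.93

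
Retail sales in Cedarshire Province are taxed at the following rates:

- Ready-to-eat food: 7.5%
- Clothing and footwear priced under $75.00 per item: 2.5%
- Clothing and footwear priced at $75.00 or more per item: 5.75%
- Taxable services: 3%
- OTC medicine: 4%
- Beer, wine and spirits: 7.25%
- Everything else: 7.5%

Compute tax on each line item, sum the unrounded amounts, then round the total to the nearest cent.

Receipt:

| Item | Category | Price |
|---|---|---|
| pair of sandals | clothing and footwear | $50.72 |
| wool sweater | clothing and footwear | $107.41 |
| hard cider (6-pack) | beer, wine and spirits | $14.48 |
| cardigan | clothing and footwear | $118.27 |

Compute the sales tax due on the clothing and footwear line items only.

Pair of sandals $50.72: clothing and footwear, under $75.00 → 2.5% → $1.268
Wool sweater $107.41: clothing and footwear, $75.00 or more → 5.75% → $6.176075
Cardigan $118.27: clothing and footwear, $75.00 or more → 5.75% → $6.800525
Tax on clothing and footwear: unrounded sum = $14.2446 → $14.24

$14.24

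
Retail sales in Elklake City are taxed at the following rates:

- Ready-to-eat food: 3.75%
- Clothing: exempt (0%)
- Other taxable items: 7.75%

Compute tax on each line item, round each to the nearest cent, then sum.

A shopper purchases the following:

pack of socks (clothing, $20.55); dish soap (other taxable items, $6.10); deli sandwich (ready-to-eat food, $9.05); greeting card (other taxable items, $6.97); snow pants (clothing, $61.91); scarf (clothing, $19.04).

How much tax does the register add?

$1.35

Pack of socks $20.55: clothing → 0% → $0.00
Dish soap $6.10: other taxable items → 7.75% → $0.47
Deli sandwich $9.05: ready-to-eat food → 3.75% → $0.34
Greeting card $6.97: other taxable items → 7.75% → $0.54
Snow pants $61.91: clothing → 0% → $0.00
Scarf $19.04: clothing → 0% → $0.00
Total tax = $0.47 + $0.34 + $0.54 = $1.35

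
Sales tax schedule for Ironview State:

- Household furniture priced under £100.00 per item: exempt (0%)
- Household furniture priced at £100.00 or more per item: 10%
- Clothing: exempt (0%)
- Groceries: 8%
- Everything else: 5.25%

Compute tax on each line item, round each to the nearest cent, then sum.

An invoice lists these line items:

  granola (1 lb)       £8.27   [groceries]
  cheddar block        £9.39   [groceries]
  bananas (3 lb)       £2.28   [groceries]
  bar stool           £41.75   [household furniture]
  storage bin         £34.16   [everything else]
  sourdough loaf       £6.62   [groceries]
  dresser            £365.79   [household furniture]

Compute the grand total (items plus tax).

£508.75

Granola (1 lb) £8.27: groceries → 8% → £0.66
Cheddar block £9.39: groceries → 8% → £0.75
Bananas (3 lb) £2.28: groceries → 8% → £0.18
Bar stool £41.75: household furniture, under £100.00 → 0% → £0.00
Storage bin £34.16: everything else → 5.25% → £1.79
Sourdough loaf £6.62: groceries → 8% → £0.53
Dresser £365.79: household furniture, £100.00 or more → 10% → £36.58
Subtotal = £468.26; tax = £40.49; total due = £508.75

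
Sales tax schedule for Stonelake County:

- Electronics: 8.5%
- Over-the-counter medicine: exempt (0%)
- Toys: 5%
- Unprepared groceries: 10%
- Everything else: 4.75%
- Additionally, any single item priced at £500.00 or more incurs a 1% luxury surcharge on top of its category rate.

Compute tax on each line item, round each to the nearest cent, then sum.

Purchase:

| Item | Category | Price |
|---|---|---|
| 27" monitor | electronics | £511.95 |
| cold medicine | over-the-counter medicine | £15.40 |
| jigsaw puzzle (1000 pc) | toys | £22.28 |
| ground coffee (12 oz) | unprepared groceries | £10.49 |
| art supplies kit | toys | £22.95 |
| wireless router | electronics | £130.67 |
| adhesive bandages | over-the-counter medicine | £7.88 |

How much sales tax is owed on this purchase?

£63.06

27" monitor £511.95: electronics → 8.5% + 1% surcharge = 9.5% → £48.64
Cold medicine £15.40: over-the-counter medicine → 0% → £0.00
Jigsaw puzzle (1000 pc) £22.28: toys → 5% → £1.11
Ground coffee (12 oz) £10.49: unprepared groceries → 10% → £1.05
Art supplies kit £22.95: toys → 5% → £1.15
Wireless router £130.67: electronics → 8.5% → £11.11
Adhesive bandages £7.88: over-the-counter medicine → 0% → £0.00
Total tax = £48.64 + £1.11 + £1.05 + £1.15 + £11.11 = £63.06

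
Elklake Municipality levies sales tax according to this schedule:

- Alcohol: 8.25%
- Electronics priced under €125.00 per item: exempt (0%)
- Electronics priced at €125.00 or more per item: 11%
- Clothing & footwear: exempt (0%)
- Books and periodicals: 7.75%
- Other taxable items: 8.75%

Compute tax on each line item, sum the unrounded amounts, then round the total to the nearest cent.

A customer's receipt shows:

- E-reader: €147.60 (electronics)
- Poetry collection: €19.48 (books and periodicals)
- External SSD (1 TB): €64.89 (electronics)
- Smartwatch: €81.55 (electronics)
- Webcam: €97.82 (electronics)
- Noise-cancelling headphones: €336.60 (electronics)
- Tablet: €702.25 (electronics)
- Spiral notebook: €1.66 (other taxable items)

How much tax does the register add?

E-reader €147.60: electronics, €125.00 or more → 11% → €16.236
Poetry collection €19.48: books and periodicals → 7.75% → €1.5097
External SSD (1 TB) €64.89: electronics, under €125.00 → 0% → €0.00
Smartwatch €81.55: electronics, under €125.00 → 0% → €0.00
Webcam €97.82: electronics, under €125.00 → 0% → €0.00
Noise-cancelling headphones €336.60: electronics, €125.00 or more → 11% → €37.026
Tablet €702.25: electronics, €125.00 or more → 11% → €77.2475
Spiral notebook €1.66: other taxable items → 8.75% → €0.14525
Unrounded tax sum = €132.16445 → €132.16

€132.16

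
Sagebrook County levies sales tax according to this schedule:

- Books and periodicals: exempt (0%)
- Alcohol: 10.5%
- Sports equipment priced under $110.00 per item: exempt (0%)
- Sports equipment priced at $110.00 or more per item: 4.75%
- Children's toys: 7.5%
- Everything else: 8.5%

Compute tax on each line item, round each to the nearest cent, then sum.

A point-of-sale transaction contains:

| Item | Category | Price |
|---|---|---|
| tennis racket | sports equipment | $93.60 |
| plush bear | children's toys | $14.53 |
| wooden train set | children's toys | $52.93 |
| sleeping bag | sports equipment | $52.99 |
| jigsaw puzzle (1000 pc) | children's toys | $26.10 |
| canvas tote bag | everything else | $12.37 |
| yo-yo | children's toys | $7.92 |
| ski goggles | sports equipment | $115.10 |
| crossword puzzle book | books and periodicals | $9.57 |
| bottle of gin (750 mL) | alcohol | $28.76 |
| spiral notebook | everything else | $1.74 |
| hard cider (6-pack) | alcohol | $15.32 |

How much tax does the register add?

$18.91

Tennis racket $93.60: sports equipment, under $110.00 → 0% → $0.00
Plush bear $14.53: children's toys → 7.5% → $1.09
Wooden train set $52.93: children's toys → 7.5% → $3.97
Sleeping bag $52.99: sports equipment, under $110.00 → 0% → $0.00
Jigsaw puzzle (1000 pc) $26.10: children's toys → 7.5% → $1.96
Canvas tote bag $12.37: everything else → 8.5% → $1.05
Yo-yo $7.92: children's toys → 7.5% → $0.59
Ski goggles $115.10: sports equipment, $110.00 or more → 4.75% → $5.47
Crossword puzzle book $9.57: books and periodicals → 0% → $0.00
Bottle of gin (750 mL) $28.76: alcohol → 10.5% → $3.02
Spiral notebook $1.74: everything else → 8.5% → $0.15
Hard cider (6-pack) $15.32: alcohol → 10.5% → $1.61
Total tax = $1.09 + $3.97 + $1.96 + $1.05 + $0.59 + $5.47 + $3.02 + $0.15 + $1.61 = $18.91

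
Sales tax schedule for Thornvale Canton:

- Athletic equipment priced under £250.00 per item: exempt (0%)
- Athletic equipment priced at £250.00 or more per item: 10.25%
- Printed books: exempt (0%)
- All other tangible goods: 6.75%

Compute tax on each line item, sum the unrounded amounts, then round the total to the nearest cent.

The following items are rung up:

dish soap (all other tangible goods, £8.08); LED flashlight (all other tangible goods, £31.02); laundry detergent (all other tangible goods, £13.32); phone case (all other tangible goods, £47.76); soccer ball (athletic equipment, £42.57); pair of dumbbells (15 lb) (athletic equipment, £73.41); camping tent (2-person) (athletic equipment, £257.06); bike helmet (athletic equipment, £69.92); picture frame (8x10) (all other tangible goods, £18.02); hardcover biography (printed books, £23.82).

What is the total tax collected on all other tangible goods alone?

Dish soap £8.08: all other tangible goods → 6.75% → £0.5454
LED flashlight £31.02: all other tangible goods → 6.75% → £2.09385
Laundry detergent £13.32: all other tangible goods → 6.75% → £0.8991
Phone case £47.76: all other tangible goods → 6.75% → £3.2238
Picture frame (8x10) £18.02: all other tangible goods → 6.75% → £1.21635
Tax on all other tangible goods: unrounded sum = £7.9785 → £7.98

£7.98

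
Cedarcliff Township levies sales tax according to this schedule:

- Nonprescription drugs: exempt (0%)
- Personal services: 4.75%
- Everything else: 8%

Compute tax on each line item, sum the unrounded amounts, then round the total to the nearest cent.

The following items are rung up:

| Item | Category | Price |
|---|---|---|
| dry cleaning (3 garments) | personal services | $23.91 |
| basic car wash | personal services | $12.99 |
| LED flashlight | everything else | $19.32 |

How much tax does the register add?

Dry cleaning (3 garments) $23.91: personal services → 4.75% → $1.135725
Basic car wash $12.99: personal services → 4.75% → $0.617025
LED flashlight $19.32: everything else → 8% → $1.5456
Unrounded tax sum = $3.29835 → $3.30

$3.30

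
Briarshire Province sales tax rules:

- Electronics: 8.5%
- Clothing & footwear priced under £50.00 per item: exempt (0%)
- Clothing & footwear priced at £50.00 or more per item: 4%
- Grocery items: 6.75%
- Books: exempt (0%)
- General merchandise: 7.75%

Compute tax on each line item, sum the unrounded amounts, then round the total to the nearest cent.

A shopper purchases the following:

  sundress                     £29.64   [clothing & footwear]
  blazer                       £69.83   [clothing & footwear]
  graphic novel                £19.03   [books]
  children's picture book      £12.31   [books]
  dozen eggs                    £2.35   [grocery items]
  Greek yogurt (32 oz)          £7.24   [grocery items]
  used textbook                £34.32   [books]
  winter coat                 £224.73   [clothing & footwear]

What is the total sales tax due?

£12.43

Sundress £29.64: clothing & footwear, under £50.00 → 0% → £0.00
Blazer £69.83: clothing & footwear, £50.00 or more → 4% → £2.7932
Graphic novel £19.03: books → 0% → £0.00
Children's picture book £12.31: books → 0% → £0.00
Dozen eggs £2.35: grocery items → 6.75% → £0.158625
Greek yogurt (32 oz) £7.24: grocery items → 6.75% → £0.4887
Used textbook £34.32: books → 0% → £0.00
Winter coat £224.73: clothing & footwear, £50.00 or more → 4% → £8.9892
Unrounded tax sum = £12.429725 → £12.43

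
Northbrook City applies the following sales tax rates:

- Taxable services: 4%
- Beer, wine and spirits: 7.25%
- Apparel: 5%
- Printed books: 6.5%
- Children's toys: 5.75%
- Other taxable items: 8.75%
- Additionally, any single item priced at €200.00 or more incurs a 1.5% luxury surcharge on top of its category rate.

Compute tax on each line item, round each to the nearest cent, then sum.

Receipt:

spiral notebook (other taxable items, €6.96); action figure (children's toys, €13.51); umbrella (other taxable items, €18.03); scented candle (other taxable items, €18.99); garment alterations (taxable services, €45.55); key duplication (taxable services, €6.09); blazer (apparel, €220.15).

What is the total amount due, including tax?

€350.28

Spiral notebook €6.96: other taxable items → 8.75% → €0.61
Action figure €13.51: children's toys → 5.75% → €0.78
Umbrella €18.03: other taxable items → 8.75% → €1.58
Scented candle €18.99: other taxable items → 8.75% → €1.66
Garment alterations €45.55: taxable services → 4% → €1.82
Key duplication €6.09: taxable services → 4% → €0.24
Blazer €220.15: apparel → 5% + 1.5% surcharge = 6.5% → €14.31
Subtotal = €329.28; tax = €21.00; total due = €350.28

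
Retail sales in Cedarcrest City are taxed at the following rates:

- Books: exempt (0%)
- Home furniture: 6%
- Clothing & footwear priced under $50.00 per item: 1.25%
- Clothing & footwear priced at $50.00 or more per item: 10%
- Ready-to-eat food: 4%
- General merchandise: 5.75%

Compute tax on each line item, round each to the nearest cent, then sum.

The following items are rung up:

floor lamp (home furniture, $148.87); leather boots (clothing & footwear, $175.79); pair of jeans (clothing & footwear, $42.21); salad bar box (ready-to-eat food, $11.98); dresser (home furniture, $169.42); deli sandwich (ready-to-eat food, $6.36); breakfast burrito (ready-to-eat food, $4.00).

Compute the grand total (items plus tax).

Floor lamp $148.87: home furniture → 6% → $8.93
Leather boots $175.79: clothing & footwear, $50.00 or more → 10% → $17.58
Pair of jeans $42.21: clothing & footwear, under $50.00 → 1.25% → $0.53
Salad bar box $11.98: ready-to-eat food → 4% → $0.48
Dresser $169.42: home furniture → 6% → $10.17
Deli sandwich $6.36: ready-to-eat food → 4% → $0.25
Breakfast burrito $4.00: ready-to-eat food → 4% → $0.16
Subtotal = $558.63; tax = $38.10; total due = $596.73

$596.73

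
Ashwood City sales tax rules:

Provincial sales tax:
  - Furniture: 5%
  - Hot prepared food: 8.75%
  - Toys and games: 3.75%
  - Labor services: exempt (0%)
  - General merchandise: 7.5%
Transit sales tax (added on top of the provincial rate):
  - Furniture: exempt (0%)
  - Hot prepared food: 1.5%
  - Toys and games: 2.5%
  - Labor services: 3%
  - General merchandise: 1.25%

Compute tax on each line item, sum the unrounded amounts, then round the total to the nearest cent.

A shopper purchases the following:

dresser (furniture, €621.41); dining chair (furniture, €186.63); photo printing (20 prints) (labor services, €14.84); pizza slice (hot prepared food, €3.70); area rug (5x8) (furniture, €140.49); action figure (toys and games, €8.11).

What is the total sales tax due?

Dresser €621.41: furniture → 5% + 0% transit = 5% → €31.0705
Dining chair €186.63: furniture → 5% + 0% transit = 5% → €9.3315
Photo printing (20 prints) €14.84: labor services → 0% + 3% transit = 3% → €0.4452
Pizza slice €3.70: hot prepared food → 8.75% + 1.5% transit = 10.25% → €0.37925
Area rug (5x8) €140.49: furniture → 5% + 0% transit = 5% → €7.0245
Action figure €8.11: toys and games → 3.75% + 2.5% transit = 6.25% → €0.506875
Unrounded tax sum = €48.757825 → €48.76

€48.76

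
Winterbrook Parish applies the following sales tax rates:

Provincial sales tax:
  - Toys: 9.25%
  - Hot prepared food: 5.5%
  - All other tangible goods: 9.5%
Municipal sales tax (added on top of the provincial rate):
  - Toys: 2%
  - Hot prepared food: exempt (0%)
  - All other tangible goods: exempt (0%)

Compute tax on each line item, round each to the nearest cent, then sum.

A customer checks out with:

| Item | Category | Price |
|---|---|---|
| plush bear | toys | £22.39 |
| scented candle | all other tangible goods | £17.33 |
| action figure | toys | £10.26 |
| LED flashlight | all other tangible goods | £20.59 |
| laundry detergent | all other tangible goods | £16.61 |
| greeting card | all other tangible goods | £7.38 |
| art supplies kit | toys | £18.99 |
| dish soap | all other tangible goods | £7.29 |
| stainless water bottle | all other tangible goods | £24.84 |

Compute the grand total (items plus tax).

£160.43

Plush bear £22.39: toys → 9.25% + 2% municipal = 11.25% → £2.52
Scented candle £17.33: all other tangible goods → 9.5% + 0% municipal = 9.5% → £1.65
Action figure £10.26: toys → 9.25% + 2% municipal = 11.25% → £1.15
LED flashlight £20.59: all other tangible goods → 9.5% + 0% municipal = 9.5% → £1.96
Laundry detergent £16.61: all other tangible goods → 9.5% + 0% municipal = 9.5% → £1.58
Greeting card £7.38: all other tangible goods → 9.5% + 0% municipal = 9.5% → £0.70
Art supplies kit £18.99: toys → 9.25% + 2% municipal = 11.25% → £2.14
Dish soap £7.29: all other tangible goods → 9.5% + 0% municipal = 9.5% → £0.69
Stainless water bottle £24.84: all other tangible goods → 9.5% + 0% municipal = 9.5% → £2.36
Subtotal = £145.68; tax = £14.75; total due = £160.43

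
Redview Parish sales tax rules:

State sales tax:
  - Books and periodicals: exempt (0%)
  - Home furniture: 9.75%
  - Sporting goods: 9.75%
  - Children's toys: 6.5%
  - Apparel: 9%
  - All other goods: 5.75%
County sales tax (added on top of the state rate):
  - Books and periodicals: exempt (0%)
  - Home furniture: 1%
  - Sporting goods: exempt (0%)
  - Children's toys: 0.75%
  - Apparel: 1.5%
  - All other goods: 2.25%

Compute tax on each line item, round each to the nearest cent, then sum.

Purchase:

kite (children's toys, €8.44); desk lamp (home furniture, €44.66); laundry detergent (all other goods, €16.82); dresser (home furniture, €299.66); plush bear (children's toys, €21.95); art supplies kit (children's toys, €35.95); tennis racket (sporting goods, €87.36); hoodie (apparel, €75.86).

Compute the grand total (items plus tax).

€650.36

Kite €8.44: children's toys → 6.5% + 0.75% county = 7.25% → €0.61
Desk lamp €44.66: home furniture → 9.75% + 1% county = 10.75% → €4.80
Laundry detergent €16.82: all other goods → 5.75% + 2.25% county = 8% → €1.35
Dresser €299.66: home furniture → 9.75% + 1% county = 10.75% → €32.21
Plush bear €21.95: children's toys → 6.5% + 0.75% county = 7.25% → €1.59
Art supplies kit €35.95: children's toys → 6.5% + 0.75% county = 7.25% → €2.61
Tennis racket €87.36: sporting goods → 9.75% + 0% county = 9.75% → €8.52
Hoodie €75.86: apparel → 9% + 1.5% county = 10.5% → €7.97
Subtotal = €590.70; tax = €59.66; total due = €650.36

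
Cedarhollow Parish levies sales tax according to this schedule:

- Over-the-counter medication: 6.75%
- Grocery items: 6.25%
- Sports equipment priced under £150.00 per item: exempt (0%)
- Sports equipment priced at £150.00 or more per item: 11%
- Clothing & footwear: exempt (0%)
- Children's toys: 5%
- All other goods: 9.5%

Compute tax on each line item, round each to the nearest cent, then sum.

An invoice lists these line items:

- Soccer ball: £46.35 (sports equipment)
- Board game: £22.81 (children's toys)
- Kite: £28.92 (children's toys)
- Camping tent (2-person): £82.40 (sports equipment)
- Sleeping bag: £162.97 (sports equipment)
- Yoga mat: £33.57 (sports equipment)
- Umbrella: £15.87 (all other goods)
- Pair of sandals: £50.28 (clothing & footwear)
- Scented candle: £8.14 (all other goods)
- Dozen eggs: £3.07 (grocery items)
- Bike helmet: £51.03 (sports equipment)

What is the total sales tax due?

Soccer ball £46.35: sports equipment, under £150.00 → 0% → £0.00
Board game £22.81: children's toys → 5% → £1.14
Kite £28.92: children's toys → 5% → £1.45
Camping tent (2-person) £82.40: sports equipment, under £150.00 → 0% → £0.00
Sleeping bag £162.97: sports equipment, £150.00 or more → 11% → £17.93
Yoga mat £33.57: sports equipment, under £150.00 → 0% → £0.00
Umbrella £15.87: all other goods → 9.5% → £1.51
Pair of sandals £50.28: clothing & footwear → 0% → £0.00
Scented candle £8.14: all other goods → 9.5% → £0.77
Dozen eggs £3.07: grocery items → 6.25% → £0.19
Bike helmet £51.03: sports equipment, under £150.00 → 0% → £0.00
Total tax = £1.14 + £1.45 + £17.93 + £1.51 + £0.77 + £0.19 = £22.99

£22.99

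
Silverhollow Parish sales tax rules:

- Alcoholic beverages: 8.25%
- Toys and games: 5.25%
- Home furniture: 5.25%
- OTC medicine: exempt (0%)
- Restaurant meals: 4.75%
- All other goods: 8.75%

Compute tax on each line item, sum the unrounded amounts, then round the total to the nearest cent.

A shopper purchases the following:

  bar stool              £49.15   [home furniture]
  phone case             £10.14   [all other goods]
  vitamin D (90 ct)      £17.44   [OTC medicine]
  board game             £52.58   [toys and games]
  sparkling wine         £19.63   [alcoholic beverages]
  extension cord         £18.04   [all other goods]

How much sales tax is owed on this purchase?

£9.43

Bar stool £49.15: home furniture → 5.25% → £2.580375
Phone case £10.14: all other goods → 8.75% → £0.88725
Vitamin D (90 ct) £17.44: OTC medicine → 0% → £0.00
Board game £52.58: toys and games → 5.25% → £2.76045
Sparkling wine £19.63: alcoholic beverages → 8.25% → £1.619475
Extension cord £18.04: all other goods → 8.75% → £1.5785
Unrounded tax sum = £9.42605 → £9.43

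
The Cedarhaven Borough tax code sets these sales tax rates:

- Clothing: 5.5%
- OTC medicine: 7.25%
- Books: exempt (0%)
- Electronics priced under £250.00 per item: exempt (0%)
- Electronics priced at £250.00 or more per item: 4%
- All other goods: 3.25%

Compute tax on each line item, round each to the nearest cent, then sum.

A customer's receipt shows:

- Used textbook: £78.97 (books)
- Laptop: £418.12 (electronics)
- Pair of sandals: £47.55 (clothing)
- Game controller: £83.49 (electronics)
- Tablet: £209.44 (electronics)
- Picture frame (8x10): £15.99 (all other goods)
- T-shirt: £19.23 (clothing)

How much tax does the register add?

Used textbook £78.97: books → 0% → £0.00
Laptop £418.12: electronics, £250.00 or more → 4% → £16.72
Pair of sandals £47.55: clothing → 5.5% → £2.62
Game controller £83.49: electronics, under £250.00 → 0% → £0.00
Tablet £209.44: electronics, under £250.00 → 0% → £0.00
Picture frame (8x10) £15.99: all other goods → 3.25% → £0.52
T-shirt £19.23: clothing → 5.5% → £1.06
Total tax = £16.72 + £2.62 + £0.52 + £1.06 = £20.92

£20.92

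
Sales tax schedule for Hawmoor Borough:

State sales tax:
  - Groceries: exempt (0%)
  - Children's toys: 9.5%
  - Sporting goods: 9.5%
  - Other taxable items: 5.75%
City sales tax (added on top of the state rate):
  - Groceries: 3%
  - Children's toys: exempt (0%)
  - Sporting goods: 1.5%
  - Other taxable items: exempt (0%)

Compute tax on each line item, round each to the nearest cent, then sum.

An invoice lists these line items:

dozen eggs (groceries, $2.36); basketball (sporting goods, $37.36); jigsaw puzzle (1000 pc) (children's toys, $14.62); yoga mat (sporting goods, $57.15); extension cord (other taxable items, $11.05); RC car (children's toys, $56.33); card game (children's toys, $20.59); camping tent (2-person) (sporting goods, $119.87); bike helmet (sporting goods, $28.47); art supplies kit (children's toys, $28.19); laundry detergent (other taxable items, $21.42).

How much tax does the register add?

$40.04

Dozen eggs $2.36: groceries → 0% + 3% city = 3% → $0.07
Basketball $37.36: sporting goods → 9.5% + 1.5% city = 11% → $4.11
Jigsaw puzzle (1000 pc) $14.62: children's toys → 9.5% + 0% city = 9.5% → $1.39
Yoga mat $57.15: sporting goods → 9.5% + 1.5% city = 11% → $6.29
Extension cord $11.05: other taxable items → 5.75% + 0% city = 5.75% → $0.64
RC car $56.33: children's toys → 9.5% + 0% city = 9.5% → $5.35
Card game $20.59: children's toys → 9.5% + 0% city = 9.5% → $1.96
Camping tent (2-person) $119.87: sporting goods → 9.5% + 1.5% city = 11% → $13.19
Bike helmet $28.47: sporting goods → 9.5% + 1.5% city = 11% → $3.13
Art supplies kit $28.19: children's toys → 9.5% + 0% city = 9.5% → $2.68
Laundry detergent $21.42: other taxable items → 5.75% + 0% city = 5.75% → $1.23
Total tax = $0.07 + $4.11 + $1.39 + $6.29 + $0.64 + $5.35 + $1.96 + $13.19 + $3.13 + $2.68 + $1.23 = $40.04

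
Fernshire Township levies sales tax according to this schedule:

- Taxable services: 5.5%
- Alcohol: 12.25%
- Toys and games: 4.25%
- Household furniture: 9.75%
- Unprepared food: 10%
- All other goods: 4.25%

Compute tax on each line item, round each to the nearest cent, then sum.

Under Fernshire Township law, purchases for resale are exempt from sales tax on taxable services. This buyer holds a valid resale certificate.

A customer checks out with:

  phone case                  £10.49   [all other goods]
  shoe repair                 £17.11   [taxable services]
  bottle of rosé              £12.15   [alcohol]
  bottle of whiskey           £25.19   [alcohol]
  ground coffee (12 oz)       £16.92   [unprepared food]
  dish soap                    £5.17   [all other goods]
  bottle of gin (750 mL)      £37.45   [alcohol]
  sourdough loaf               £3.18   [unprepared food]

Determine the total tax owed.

Phone case £10.49: all other goods → 4.25% → £0.45
Shoe repair £17.11: taxable services, buyer-exempt → 0% → £0.00
Bottle of rosé £12.15: alcohol → 12.25% → £1.49
Bottle of whiskey £25.19: alcohol → 12.25% → £3.09
Ground coffee (12 oz) £16.92: unprepared food → 10% → £1.69
Dish soap £5.17: all other goods → 4.25% → £0.22
Bottle of gin (750 mL) £37.45: alcohol → 12.25% → £4.59
Sourdough loaf £3.18: unprepared food → 10% → £0.32
Total tax = £0.45 + £1.49 + £3.09 + £1.69 + £0.22 + £4.59 + £0.32 = £11.85

£11.85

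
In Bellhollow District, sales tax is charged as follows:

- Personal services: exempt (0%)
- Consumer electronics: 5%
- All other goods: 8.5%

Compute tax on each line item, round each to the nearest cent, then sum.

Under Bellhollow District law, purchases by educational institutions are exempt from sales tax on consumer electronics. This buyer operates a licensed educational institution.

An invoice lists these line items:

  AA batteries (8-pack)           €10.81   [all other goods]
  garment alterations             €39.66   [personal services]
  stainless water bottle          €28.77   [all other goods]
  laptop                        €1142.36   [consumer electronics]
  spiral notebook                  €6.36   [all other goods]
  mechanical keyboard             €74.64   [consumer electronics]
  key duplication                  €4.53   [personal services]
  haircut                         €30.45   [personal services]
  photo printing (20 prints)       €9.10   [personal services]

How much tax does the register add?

€3.91

AA batteries (8-pack) €10.81: all other goods → 8.5% → €0.92
Garment alterations €39.66: personal services → 0% → €0.00
Stainless water bottle €28.77: all other goods → 8.5% → €2.45
Laptop €1142.36: consumer electronics, buyer-exempt → 0% → €0.00
Spiral notebook €6.36: all other goods → 8.5% → €0.54
Mechanical keyboard €74.64: consumer electronics, buyer-exempt → 0% → €0.00
Key duplication €4.53: personal services → 0% → €0.00
Haircut €30.45: personal services → 0% → €0.00
Photo printing (20 prints) €9.10: personal services → 0% → €0.00
Total tax = €0.92 + €2.45 + €0.54 = €3.91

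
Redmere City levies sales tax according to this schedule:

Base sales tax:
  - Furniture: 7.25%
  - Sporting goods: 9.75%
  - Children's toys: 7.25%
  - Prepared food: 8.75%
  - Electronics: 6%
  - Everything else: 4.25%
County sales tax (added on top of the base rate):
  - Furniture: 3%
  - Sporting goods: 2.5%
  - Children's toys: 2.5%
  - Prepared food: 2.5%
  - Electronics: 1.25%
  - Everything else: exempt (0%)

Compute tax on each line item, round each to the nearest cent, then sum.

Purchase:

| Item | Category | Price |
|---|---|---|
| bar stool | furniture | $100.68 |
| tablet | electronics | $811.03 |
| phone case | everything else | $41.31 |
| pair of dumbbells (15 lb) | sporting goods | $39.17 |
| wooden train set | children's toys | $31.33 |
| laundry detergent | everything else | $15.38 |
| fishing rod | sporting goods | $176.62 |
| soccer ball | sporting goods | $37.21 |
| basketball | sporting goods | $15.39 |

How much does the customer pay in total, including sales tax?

$1375.59

Bar stool $100.68: furniture → 7.25% + 3% county = 10.25% → $10.32
Tablet $811.03: electronics → 6% + 1.25% county = 7.25% → $58.80
Phone case $41.31: everything else → 4.25% + 0% county = 4.25% → $1.76
Pair of dumbbells (15 lb) $39.17: sporting goods → 9.75% + 2.5% county = 12.25% → $4.80
Wooden train set $31.33: children's toys → 7.25% + 2.5% county = 9.75% → $3.05
Laundry detergent $15.38: everything else → 4.25% + 0% county = 4.25% → $0.65
Fishing rod $176.62: sporting goods → 9.75% + 2.5% county = 12.25% → $21.64
Soccer ball $37.21: sporting goods → 9.75% + 2.5% county = 12.25% → $4.56
Basketball $15.39: sporting goods → 9.75% + 2.5% county = 12.25% → $1.89
Subtotal = $1268.12; tax = $107.47; total due = $1375.59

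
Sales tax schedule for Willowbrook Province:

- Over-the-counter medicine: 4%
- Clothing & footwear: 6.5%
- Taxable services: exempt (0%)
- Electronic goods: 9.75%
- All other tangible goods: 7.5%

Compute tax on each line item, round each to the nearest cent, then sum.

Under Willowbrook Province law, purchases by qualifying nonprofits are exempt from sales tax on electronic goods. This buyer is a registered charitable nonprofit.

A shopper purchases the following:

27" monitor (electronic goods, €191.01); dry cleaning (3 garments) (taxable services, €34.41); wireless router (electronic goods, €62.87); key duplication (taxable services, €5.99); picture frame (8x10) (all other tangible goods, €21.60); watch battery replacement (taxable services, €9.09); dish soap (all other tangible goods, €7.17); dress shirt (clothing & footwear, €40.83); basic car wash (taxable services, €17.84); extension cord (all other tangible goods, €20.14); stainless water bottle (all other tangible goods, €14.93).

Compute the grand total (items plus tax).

€433.32

27" monitor €191.01: electronic goods, buyer-exempt → 0% → €0.00
Dry cleaning (3 garments) €34.41: taxable services → 0% → €0.00
Wireless router €62.87: electronic goods, buyer-exempt → 0% → €0.00
Key duplication €5.99: taxable services → 0% → €0.00
Picture frame (8x10) €21.60: all other tangible goods → 7.5% → €1.62
Watch battery replacement €9.09: taxable services → 0% → €0.00
Dish soap €7.17: all other tangible goods → 7.5% → €0.54
Dress shirt €40.83: clothing & footwear → 6.5% → €2.65
Basic car wash €17.84: taxable services → 0% → €0.00
Extension cord €20.14: all other tangible goods → 7.5% → €1.51
Stainless water bottle €14.93: all other tangible goods → 7.5% → €1.12
Subtotal = €425.88; tax = €7.44; total due = €433.32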